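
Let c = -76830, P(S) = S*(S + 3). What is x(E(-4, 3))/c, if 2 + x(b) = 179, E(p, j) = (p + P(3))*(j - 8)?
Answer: -59/25610 ≈ -0.0023038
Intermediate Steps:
P(S) = S*(3 + S)
E(p, j) = (-8 + j)*(18 + p) (E(p, j) = (p + 3*(3 + 3))*(j - 8) = (p + 3*6)*(-8 + j) = (p + 18)*(-8 + j) = (18 + p)*(-8 + j) = (-8 + j)*(18 + p))
x(b) = 177 (x(b) = -2 + 179 = 177)
x(E(-4, 3))/c = 177/(-76830) = 177*(-1/76830) = -59/25610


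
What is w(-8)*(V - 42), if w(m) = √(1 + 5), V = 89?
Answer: 47*√6 ≈ 115.13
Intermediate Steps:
w(m) = √6
w(-8)*(V - 42) = √6*(89 - 42) = √6*47 = 47*√6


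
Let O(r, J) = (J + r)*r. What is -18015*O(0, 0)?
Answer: 0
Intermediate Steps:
O(r, J) = r*(J + r)
-18015*O(0, 0) = -0*(0 + 0) = -0*0 = -18015*0 = 0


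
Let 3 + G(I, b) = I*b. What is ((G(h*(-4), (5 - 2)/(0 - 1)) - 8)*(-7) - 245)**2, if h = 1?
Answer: 63504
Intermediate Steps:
G(I, b) = -3 + I*b
((G(h*(-4), (5 - 2)/(0 - 1)) - 8)*(-7) - 245)**2 = (((-3 + (1*(-4))*((5 - 2)/(0 - 1))) - 8)*(-7) - 245)**2 = (((-3 - 12/(-1)) - 8)*(-7) - 245)**2 = (((-3 - 12*(-1)) - 8)*(-7) - 245)**2 = (((-3 - 4*(-3)) - 8)*(-7) - 245)**2 = (((-3 + 12) - 8)*(-7) - 245)**2 = ((9 - 8)*(-7) - 245)**2 = (1*(-7) - 245)**2 = (-7 - 245)**2 = (-252)**2 = 63504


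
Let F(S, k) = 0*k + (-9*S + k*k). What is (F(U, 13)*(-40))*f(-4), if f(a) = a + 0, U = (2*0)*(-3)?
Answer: 27040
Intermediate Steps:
U = 0 (U = 0*(-3) = 0)
F(S, k) = k² - 9*S (F(S, k) = 0 + (-9*S + k²) = 0 + (k² - 9*S) = k² - 9*S)
f(a) = a
(F(U, 13)*(-40))*f(-4) = ((13² - 9*0)*(-40))*(-4) = ((169 + 0)*(-40))*(-4) = (169*(-40))*(-4) = -6760*(-4) = 27040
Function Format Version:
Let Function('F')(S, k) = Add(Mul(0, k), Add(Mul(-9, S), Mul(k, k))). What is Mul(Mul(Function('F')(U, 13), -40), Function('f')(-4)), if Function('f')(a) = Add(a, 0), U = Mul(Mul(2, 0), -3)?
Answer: 27040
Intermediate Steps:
U = 0 (U = Mul(0, -3) = 0)
Function('F')(S, k) = Add(Pow(k, 2), Mul(-9, S)) (Function('F')(S, k) = Add(0, Add(Mul(-9, S), Pow(k, 2))) = Add(0, Add(Pow(k, 2), Mul(-9, S))) = Add(Pow(k, 2), Mul(-9, S)))
Function('f')(a) = a
Mul(Mul(Function('F')(U, 13), -40), Function('f')(-4)) = Mul(Mul(Add(Pow(13, 2), Mul(-9, 0)), -40), -4) = Mul(Mul(Add(169, 0), -40), -4) = Mul(Mul(169, -40), -4) = Mul(-6760, -4) = 27040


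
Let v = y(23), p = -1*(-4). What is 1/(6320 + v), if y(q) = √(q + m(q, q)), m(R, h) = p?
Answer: 6320/39942373 - 3*√3/39942373 ≈ 0.00015810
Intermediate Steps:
p = 4
m(R, h) = 4
y(q) = √(4 + q) (y(q) = √(q + 4) = √(4 + q))
v = 3*√3 (v = √(4 + 23) = √27 = 3*√3 ≈ 5.1962)
1/(6320 + v) = 1/(6320 + 3*√3)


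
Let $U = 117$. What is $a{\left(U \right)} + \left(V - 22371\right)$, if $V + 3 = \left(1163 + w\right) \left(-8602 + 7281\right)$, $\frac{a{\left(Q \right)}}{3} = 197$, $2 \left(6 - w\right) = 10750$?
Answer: $5534343$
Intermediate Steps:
$w = -5369$ ($w = 6 - 5375 = -5369$)
$a{\left(Q \right)} = 591$ ($a{\left(Q \right)} = 3 \cdot 197 = 591$)
$V = 5556123$ ($V = -3 + \left(1163 - 5369\right) \left(-8602 + 7281\right) = -3 - -5556126 = -3 + 5556126 = 5556123$)
$a{\left(U \right)} + \left(V - 22371\right) = 591 + \left(5556123 - 22371\right) = 591 + 5533752 = 5534343$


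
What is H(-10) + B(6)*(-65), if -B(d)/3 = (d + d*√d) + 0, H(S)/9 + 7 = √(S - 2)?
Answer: 1107 + 1170*√6 + 18*I*√3 ≈ 3972.9 + 31.177*I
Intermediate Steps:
H(S) = -63 + 9*√(-2 + S) (H(S) = -63 + 9*√(S - 2) = -63 + 9*√(-2 + S))
B(d) = -3*d - 3*d^(3/2) (B(d) = -3*((d + d*√d) + 0) = -3*((d + d^(3/2)) + 0) = -3*(d + d^(3/2)) = -3*d - 3*d^(3/2))
H(-10) + B(6)*(-65) = (-63 + 9*√(-2 - 10)) + (-3*6 - 18*√6)*(-65) = (-63 + 9*√(-12)) + (-18 - 18*√6)*(-65) = (-63 + 9*(2*I*√3)) + (-18 - 18*√6)*(-65) = (-63 + 18*I*√3) + (1170 + 1170*√6) = 1107 + 1170*√6 + 18*I*√3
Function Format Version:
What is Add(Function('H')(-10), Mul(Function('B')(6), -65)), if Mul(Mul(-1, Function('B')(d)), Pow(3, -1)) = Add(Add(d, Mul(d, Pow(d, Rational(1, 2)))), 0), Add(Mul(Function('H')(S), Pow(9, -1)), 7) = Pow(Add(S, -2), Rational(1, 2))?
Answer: Add(1107, Mul(1170, Pow(6, Rational(1, 2))), Mul(18, I, Pow(3, Rational(1, 2)))) ≈ Add(3972.9, Mul(31.177, I))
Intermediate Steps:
Function('H')(S) = Add(-63, Mul(9, Pow(Add(-2, S), Rational(1, 2)))) (Function('H')(S) = Add(-63, Mul(9, Pow(Add(S, -2), Rational(1, 2)))) = Add(-63, Mul(9, Pow(Add(-2, S), Rational(1, 2)))))
Function('B')(d) = Add(Mul(-3, d), Mul(-3, Pow(d, Rational(3, 2)))) (Function('B')(d) = Mul(-3, Add(Add(d, Mul(d, Pow(d, Rational(1, 2)))), 0)) = Mul(-3, Add(Add(d, Pow(d, Rational(3, 2))), 0)) = Mul(-3, Add(d, Pow(d, Rational(3, 2)))) = Add(Mul(-3, d), Mul(-3, Pow(d, Rational(3, 2)))))
Add(Function('H')(-10), Mul(Function('B')(6), -65)) = Add(Add(-63, Mul(9, Pow(Add(-2, -10), Rational(1, 2)))), Mul(Add(Mul(-3, 6), Mul(-3, Pow(6, Rational(3, 2)))), -65)) = Add(Add(-63, Mul(9, Pow(-12, Rational(1, 2)))), Mul(Add(-18, Mul(-3, Mul(6, Pow(6, Rational(1, 2))))), -65)) = Add(Add(-63, Mul(9, Mul(2, I, Pow(3, Rational(1, 2))))), Mul(Add(-18, Mul(-18, Pow(6, Rational(1, 2)))), -65)) = Add(Add(-63, Mul(18, I, Pow(3, Rational(1, 2)))), Add(1170, Mul(1170, Pow(6, Rational(1, 2))))) = Add(1107, Mul(1170, Pow(6, Rational(1, 2))), Mul(18, I, Pow(3, Rational(1, 2))))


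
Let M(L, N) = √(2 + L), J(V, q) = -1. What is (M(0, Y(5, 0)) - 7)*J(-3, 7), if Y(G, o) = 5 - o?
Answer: 7 - √2 ≈ 5.5858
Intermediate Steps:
(M(0, Y(5, 0)) - 7)*J(-3, 7) = (√(2 + 0) - 7)*(-1) = (√2 - 7)*(-1) = (-7 + √2)*(-1) = 7 - √2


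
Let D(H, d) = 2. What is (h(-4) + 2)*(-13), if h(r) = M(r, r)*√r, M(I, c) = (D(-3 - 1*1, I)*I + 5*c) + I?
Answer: -26 + 832*I ≈ -26.0 + 832.0*I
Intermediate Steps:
M(I, c) = 3*I + 5*c (M(I, c) = (2*I + 5*c) + I = 3*I + 5*c)
h(r) = 8*r^(3/2) (h(r) = (3*r + 5*r)*√r = (8*r)*√r = 8*r^(3/2))
(h(-4) + 2)*(-13) = (8*(-4)^(3/2) + 2)*(-13) = (8*(-8*I) + 2)*(-13) = (-64*I + 2)*(-13) = (2 - 64*I)*(-13) = -26 + 832*I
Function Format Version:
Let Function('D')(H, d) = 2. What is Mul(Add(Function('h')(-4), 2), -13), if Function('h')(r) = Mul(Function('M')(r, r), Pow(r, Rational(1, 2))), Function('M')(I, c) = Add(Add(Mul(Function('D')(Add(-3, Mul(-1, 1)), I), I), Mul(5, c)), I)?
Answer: Add(-26, Mul(832, I)) ≈ Add(-26.000, Mul(832.00, I))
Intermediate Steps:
Function('M')(I, c) = Add(Mul(3, I), Mul(5, c)) (Function('M')(I, c) = Add(Add(Mul(2, I), Mul(5, c)), I) = Add(Mul(3, I), Mul(5, c)))
Function('h')(r) = Mul(8, Pow(r, Rational(3, 2))) (Function('h')(r) = Mul(Add(Mul(3, r), Mul(5, r)), Pow(r, Rational(1, 2))) = Mul(Mul(8, r), Pow(r, Rational(1, 2))) = Mul(8, Pow(r, Rational(3, 2))))
Mul(Add(Function('h')(-4), 2), -13) = Mul(Add(Mul(8, Pow(-4, Rational(3, 2))), 2), -13) = Mul(Add(Mul(8, Mul(-8, I)), 2), -13) = Mul(Add(Mul(-64, I), 2), -13) = Mul(Add(2, Mul(-64, I)), -13) = Add(-26, Mul(832, I))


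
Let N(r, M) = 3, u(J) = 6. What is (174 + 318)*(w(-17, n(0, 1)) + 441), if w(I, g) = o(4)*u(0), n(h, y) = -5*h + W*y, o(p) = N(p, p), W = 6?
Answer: 225828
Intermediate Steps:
o(p) = 3
n(h, y) = -5*h + 6*y
w(I, g) = 18 (w(I, g) = 3*6 = 18)
(174 + 318)*(w(-17, n(0, 1)) + 441) = (174 + 318)*(18 + 441) = 492*459 = 225828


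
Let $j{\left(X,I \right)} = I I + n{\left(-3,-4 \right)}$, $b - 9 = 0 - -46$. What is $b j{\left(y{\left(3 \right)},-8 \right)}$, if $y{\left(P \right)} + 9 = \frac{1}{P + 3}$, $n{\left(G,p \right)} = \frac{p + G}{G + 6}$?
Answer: $\frac{10175}{3} \approx 3391.7$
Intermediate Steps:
$n{\left(G,p \right)} = \frac{G + p}{6 + G}$
$y{\left(P \right)} = -9 + \frac{1}{3 + P}$ ($y{\left(P \right)} = -9 + \frac{1}{P + 3} = -9 + \frac{1}{3 + P}$)
$b = 55$ ($b = 9 + \left(0 - -46\right) = 9 + \left(0 + 46\right) = 9 + 46 = 55$)
$j{\left(X,I \right)} = - \frac{7}{3} + I^{2}$ ($j{\left(X,I \right)} = I I + \frac{-3 - 4}{6 - 3} = I^{2} + \frac{1}{3} \left(-7\right) = I^{2} - \frac{7}{3} = - \frac{7}{3} + I^{2}$)
$b j{\left(y{\left(3 \right)},-8 \right)} = 55 \left(- \frac{7}{3} + \left(-8\right)^{2}\right) = 55 \left(- \frac{7}{3} + 64\right) = 55 \cdot \frac{185}{3} = \frac{10175}{3}$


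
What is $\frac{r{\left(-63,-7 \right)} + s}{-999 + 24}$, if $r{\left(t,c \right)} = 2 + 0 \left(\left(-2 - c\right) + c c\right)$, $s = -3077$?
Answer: $\frac{41}{13} \approx 3.1538$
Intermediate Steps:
$r{\left(t,c \right)} = 2$ ($r{\left(t,c \right)} = 2 + 0 \left(\left(-2 - c\right) + c^{2}\right) = 2 + 0 \left(-2 + c^{2} - c\right) = 2 + 0 = 2$)
$\frac{r{\left(-63,-7 \right)} + s}{-999 + 24} = \frac{2 - 3077}{-999 + 24} = - \frac{3075}{-975} = \left(-3075\right) \left(- \frac{1}{975}\right) = \frac{41}{13}$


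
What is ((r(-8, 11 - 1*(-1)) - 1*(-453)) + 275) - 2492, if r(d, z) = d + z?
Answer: -1760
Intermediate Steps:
((r(-8, 11 - 1*(-1)) - 1*(-453)) + 275) - 2492 = (((-8 + (11 - 1*(-1))) - 1*(-453)) + 275) - 2492 = (((-8 + (11 + 1)) + 453) + 275) - 2492 = (((-8 + 12) + 453) + 275) - 2492 = ((4 + 453) + 275) - 2492 = (457 + 275) - 2492 = 732 - 2492 = -1760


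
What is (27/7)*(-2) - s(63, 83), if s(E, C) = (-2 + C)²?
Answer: -45981/7 ≈ -6568.7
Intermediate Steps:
(27/7)*(-2) - s(63, 83) = (27/7)*(-2) - (-2 + 83)² = ((⅐)*27)*(-2) - 1*81² = (27/7)*(-2) - 1*6561 = -54/7 - 6561 = -45981/7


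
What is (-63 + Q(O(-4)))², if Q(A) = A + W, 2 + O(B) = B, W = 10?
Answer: 3481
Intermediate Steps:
O(B) = -2 + B
Q(A) = 10 + A (Q(A) = A + 10 = 10 + A)
(-63 + Q(O(-4)))² = (-63 + (10 + (-2 - 4)))² = (-63 + (10 - 6))² = (-63 + 4)² = (-59)² = 3481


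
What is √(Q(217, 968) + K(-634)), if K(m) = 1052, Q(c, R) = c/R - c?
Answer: 3*√179666/44 ≈ 28.900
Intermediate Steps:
Q(c, R) = -c + c/R
√(Q(217, 968) + K(-634)) = √((-1*217 + 217/968) + 1052) = √((-217 + 217*(1/968)) + 1052) = √((-217 + 217/968) + 1052) = √(-209839/968 + 1052) = √(808497/968) = 3*√179666/44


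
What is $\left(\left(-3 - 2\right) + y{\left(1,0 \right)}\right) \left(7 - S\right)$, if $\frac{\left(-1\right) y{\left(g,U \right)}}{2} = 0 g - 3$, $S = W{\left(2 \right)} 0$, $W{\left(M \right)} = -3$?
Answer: $7$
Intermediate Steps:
$S = 0$ ($S = \left(-3\right) 0 = 0$)
$y{\left(g,U \right)} = 6$ ($y{\left(g,U \right)} = - 2 \left(0 g - 3\right) = - 2 \left(0 - 3\right) = \left(-2\right) \left(-3\right) = 6$)
$\left(\left(-3 - 2\right) + y{\left(1,0 \right)}\right) \left(7 - S\right) = \left(\left(-3 - 2\right) + 6\right) \left(7 - 0\right) = \left(-5 + 6\right) \left(7 + 0\right) = 1 \cdot 7 = 7$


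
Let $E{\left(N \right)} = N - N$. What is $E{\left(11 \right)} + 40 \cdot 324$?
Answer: $12960$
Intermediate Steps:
$E{\left(N \right)} = 0$
$E{\left(11 \right)} + 40 \cdot 324 = 0 + 40 \cdot 324 = 0 + 12960 = 12960$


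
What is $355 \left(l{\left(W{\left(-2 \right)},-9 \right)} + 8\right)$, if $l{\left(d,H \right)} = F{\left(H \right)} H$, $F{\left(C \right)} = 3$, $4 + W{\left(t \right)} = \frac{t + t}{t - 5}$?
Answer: $-6745$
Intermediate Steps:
$W{\left(t \right)} = -4 + \frac{2 t}{-5 + t}$ ($W{\left(t \right)} = -4 + \frac{t + t}{t - 5} = -4 + \frac{2 t}{-5 + t}$)
$l{\left(d,H \right)} = 3 H$
$355 \left(l{\left(W{\left(-2 \right)},-9 \right)} + 8\right) = 355 \left(3 \left(-9\right) + 8\right) = 355 \left(-27 + 8\right) = 355 \left(-19\right) = -6745$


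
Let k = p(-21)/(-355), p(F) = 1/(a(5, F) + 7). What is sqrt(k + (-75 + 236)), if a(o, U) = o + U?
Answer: 2*sqrt(45652645)/1065 ≈ 12.689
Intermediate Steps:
a(o, U) = U + o
p(F) = 1/(12 + F) (p(F) = 1/((F + 5) + 7) = 1/((5 + F) + 7) = 1/(12 + F))
k = 1/3195 (k = 1/((12 - 21)*(-355)) = -1/355/(-9) = -1/9*(-1/355) = 1/3195 ≈ 0.00031299)
sqrt(k + (-75 + 236)) = sqrt(1/3195 + (-75 + 236)) = sqrt(1/3195 + 161) = sqrt(514396/3195) = 2*sqrt(45652645)/1065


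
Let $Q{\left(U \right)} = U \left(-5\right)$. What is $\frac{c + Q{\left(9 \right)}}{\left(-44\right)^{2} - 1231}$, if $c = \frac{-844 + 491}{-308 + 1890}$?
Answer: $- \frac{71543}{1115310} \approx -0.064146$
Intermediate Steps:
$c = - \frac{353}{1582} \approx -0.22314$
$Q{\left(U \right)} = - 5 U$
$\frac{c + Q{\left(9 \right)}}{\left(-44\right)^{2} - 1231} = \frac{- \frac{353}{1582} - 45}{\left(-44\right)^{2} - 1231} = \frac{- \frac{353}{1582} - 45}{1936 - 1231} = - \frac{71543}{1582 \cdot 705} = \left(- \frac{71543}{1582}\right) \frac{1}{705} = - \frac{71543}{1115310}$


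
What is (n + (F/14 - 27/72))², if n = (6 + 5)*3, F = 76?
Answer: 4541161/3136 ≈ 1448.1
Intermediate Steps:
n = 33 (n = 11*3 = 33)
(n + (F/14 - 27/72))² = (33 + (76/14 - 27/72))² = (33 + (76*(1/14) - 27*1/72))² = (33 + (38/7 - 3/8))² = (33 + 283/56)² = (2131/56)² = 4541161/3136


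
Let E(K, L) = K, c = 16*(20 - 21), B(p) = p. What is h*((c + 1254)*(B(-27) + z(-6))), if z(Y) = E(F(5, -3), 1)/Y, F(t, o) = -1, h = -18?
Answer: 597954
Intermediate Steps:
c = -16 (c = 16*(-1) = -16)
z(Y) = -1/Y
h*((c + 1254)*(B(-27) + z(-6))) = -18*(-16 + 1254)*(-27 - 1/(-6)) = -22284*(-27 - 1*(-⅙)) = -22284*(-27 + ⅙) = -22284*(-161)/6 = -18*(-99659/3) = 597954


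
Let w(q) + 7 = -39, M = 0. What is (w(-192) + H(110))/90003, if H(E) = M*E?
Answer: -46/90003 ≈ -0.00051109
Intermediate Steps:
w(q) = -46 (w(q) = -7 - 39 = -46)
H(E) = 0 (H(E) = 0*E = 0)
(w(-192) + H(110))/90003 = (-46 + 0)/90003 = -46*1/90003 = -46/90003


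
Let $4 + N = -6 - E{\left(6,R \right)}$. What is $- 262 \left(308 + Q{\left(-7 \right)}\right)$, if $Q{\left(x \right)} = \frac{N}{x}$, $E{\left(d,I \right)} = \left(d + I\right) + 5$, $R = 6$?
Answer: $- \frac{571946}{7} \approx -81707.0$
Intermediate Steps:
$E{\left(d,I \right)} = 5 + I + d$ ($E{\left(d,I \right)} = \left(I + d\right) + 5 = 5 + I + d$)
$N = -27$ ($N = -4 - 23 = -27$)
$Q{\left(x \right)} = - \frac{27}{x}$
$- 262 \left(308 + Q{\left(-7 \right)}\right) = - 262 \left(308 - \frac{27}{-7}\right) = - 262 \left(308 - - \frac{27}{7}\right) = - 262 \left(308 + \frac{27}{7}\right) = \left(-262\right) \frac{2183}{7} = - \frac{571946}{7}$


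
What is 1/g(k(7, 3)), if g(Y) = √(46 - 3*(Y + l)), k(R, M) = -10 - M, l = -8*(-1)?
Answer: √61/61 ≈ 0.12804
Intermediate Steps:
l = 8
g(Y) = √(22 - 3*Y) (g(Y) = √(46 - 3*(Y + 8)) = √(46 - 3*(8 + Y)) = √(46 + (-24 - 3*Y)) = √(22 - 3*Y))
1/g(k(7, 3)) = 1/(√(22 - 3*(-10 - 1*3))) = 1/(√(22 - 3*(-10 - 3))) = 1/(√(22 - 3*(-13))) = 1/(√(22 + 39)) = 1/(√61) = √61/61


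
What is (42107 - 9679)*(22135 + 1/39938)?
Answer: 14333624009034/19969 ≈ 7.1779e+8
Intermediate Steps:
(42107 - 9679)*(22135 + 1/39938) = 32428*(22135 + 1/39938) = 32428*(884027631/39938) = 14333624009034/19969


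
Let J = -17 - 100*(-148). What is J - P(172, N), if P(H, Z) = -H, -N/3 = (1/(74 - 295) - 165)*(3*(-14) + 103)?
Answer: 14955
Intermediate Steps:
N = 6673278/221 (N = -3*(1/(74 - 295) - 165)*(3*(-14) + 103) = -3*(1/(-221) - 165)*(-42 + 103) = -3*(-1/221 - 165)*61 = -(-109398)*61/221 = -3*(-2224426/221) = 6673278/221 ≈ 30196.)
J = 14783 (J = -17 + 14800 = 14783)
J - P(172, N) = 14783 - (-1)*172 = 14783 - 1*(-172) = 14783 + 172 = 14955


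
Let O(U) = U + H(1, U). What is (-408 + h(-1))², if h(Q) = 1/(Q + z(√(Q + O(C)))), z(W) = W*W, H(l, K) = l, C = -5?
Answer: 5997601/36 ≈ 1.6660e+5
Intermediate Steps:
O(U) = 1 + U (O(U) = U + 1 = 1 + U)
z(W) = W²
h(Q) = 1/(-4 + 2*Q) (h(Q) = 1/(Q + (√(Q + (1 - 5)))²) = 1/(Q + (√(Q - 4))²) = 1/(Q + (√(-4 + Q))²) = 1/(Q + (-4 + Q)) = 1/(-4 + 2*Q))
(-408 + h(-1))² = (-408 + 1/(2*(-2 - 1)))² = (-408 + (½)/(-3))² = (-408 + (½)*(-⅓))² = (-408 - ⅙)² = (-2449/6)² = 5997601/36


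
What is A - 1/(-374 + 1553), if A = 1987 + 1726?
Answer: 4377626/1179 ≈ 3713.0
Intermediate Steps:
A = 3713
A - 1/(-374 + 1553) = 3713 - 1/(-374 + 1553) = 3713 - 1/1179 = 4377626/1179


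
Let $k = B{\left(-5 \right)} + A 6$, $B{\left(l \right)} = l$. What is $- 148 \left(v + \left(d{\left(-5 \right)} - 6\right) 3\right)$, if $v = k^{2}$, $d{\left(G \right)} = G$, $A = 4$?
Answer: $-48544$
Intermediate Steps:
$k = 19$ ($k = -5 + 4 \cdot 6 = -5 + 24 = 19$)
$v = 361$ ($v = 19^{2} = 361$)
$- 148 \left(v + \left(d{\left(-5 \right)} - 6\right) 3\right) = - 148 \left(361 + \left(-5 - 6\right) 3\right) = - 148 \left(361 - 33\right) = \left(-148\right) 328 = -48544$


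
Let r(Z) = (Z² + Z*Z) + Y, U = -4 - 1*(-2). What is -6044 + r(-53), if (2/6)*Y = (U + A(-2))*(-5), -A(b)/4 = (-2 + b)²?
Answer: 564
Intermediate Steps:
U = -2 (U = -4 + 2 = -2)
A(b) = -4*(-2 + b)²
Y = 990 (Y = 3*((-2 - 4*(-2 - 2)²)*(-5)) = 3*((-2 - 4*(-4)²)*(-5)) = 3*((-2 - 4*16)*(-5)) = 3*((-2 - 64)*(-5)) = 3*(-66*(-5)) = 3*330 = 990)
r(Z) = 990 + 2*Z² (r(Z) = (Z² + Z*Z) + 990 = (Z² + Z²) + 990 = 2*Z² + 990 = 990 + 2*Z²)
-6044 + r(-53) = -6044 + (990 + 2*(-53)²) = -6044 + (990 + 2*2809) = -6044 + (990 + 5618) = -6044 + 6608 = 564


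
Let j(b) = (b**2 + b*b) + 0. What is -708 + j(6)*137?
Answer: 9156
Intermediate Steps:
j(b) = 2*b**2 (j(b) = (b**2 + b**2) + 0 = 2*b**2 + 0 = 2*b**2)
-708 + j(6)*137 = -708 + (2*6**2)*137 = -708 + (2*36)*137 = -708 + 72*137 = -708 + 9864 = 9156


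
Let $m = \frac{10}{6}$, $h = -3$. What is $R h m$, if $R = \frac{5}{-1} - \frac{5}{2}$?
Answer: $\frac{75}{2} \approx 37.5$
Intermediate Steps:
$R = - \frac{15}{2}$ ($R = 5 \left(-1\right) - \frac{5}{2} = -5 - \frac{5}{2} = - \frac{15}{2} \approx -7.5$)
$m = \frac{5}{3}$ ($m = 10 \cdot \frac{1}{6} = \frac{5}{3} \approx 1.6667$)
$R h m = \left(- \frac{15}{2}\right) \left(-3\right) \frac{5}{3} = \frac{45}{2} \cdot \frac{5}{3} = \frac{75}{2}$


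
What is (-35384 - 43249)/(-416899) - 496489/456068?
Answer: -171123772567/190134293132 ≈ -0.90001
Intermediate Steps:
(-35384 - 43249)/(-416899) - 496489/456068 = -78633*(-1/416899) - 496489*1/456068 = 78633/416899 - 496489/456068 = -171123772567/190134293132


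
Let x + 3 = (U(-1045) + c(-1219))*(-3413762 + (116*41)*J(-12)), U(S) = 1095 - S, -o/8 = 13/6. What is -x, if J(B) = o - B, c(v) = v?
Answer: 3167436277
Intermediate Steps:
o = -52/3 (o = -104/6 = -8*13/6 = -52/3 ≈ -17.333)
J(B) = -52/3 - B
x = -3167436277 (x = -3 + ((1095 - 1*(-1045)) - 1219)*(-3413762 + (116*41)*(-52/3 - 1*(-12))) = -3 + ((1095 + 1045) - 1219)*(-3413762 + 4756*(-52/3 + 12)) = -3 + (2140 - 1219)*(-3413762 + 4756*(-16/3)) = -3 + 921*(-3413762 - 76096/3) = -3 + 921*(-10317382/3) = -3 - 3167436274 = -3167436277)
-x = -1*(-3167436277) = 3167436277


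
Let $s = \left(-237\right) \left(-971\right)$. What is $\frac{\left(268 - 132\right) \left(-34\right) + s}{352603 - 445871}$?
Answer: $- \frac{225503}{93268} \approx -2.4178$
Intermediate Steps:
$s = 230127$
$\frac{\left(268 - 132\right) \left(-34\right) + s}{352603 - 445871} = \frac{\left(268 - 132\right) \left(-34\right) + 230127}{352603 - 445871} = \frac{136 \left(-34\right) + 230127}{-93268} = \left(-4624 + 230127\right) \left(- \frac{1}{93268}\right) = 225503 \left(- \frac{1}{93268}\right) = - \frac{225503}{93268}$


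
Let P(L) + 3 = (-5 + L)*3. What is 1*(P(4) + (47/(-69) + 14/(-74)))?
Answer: -17540/2553 ≈ -6.8703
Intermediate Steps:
P(L) = -18 + 3*L (P(L) = -3 + (-5 + L)*3 = -3 + (-15 + 3*L) = -18 + 3*L)
1*(P(4) + (47/(-69) + 14/(-74))) = 1*((-18 + 3*4) + (47/(-69) + 14/(-74))) = 1*((-18 + 12) + (47*(-1/69) + 14*(-1/74))) = 1*(-6 + (-47/69 - 7/37)) = 1*(-6 - 2222/2553) = 1*(-17540/2553) = -17540/2553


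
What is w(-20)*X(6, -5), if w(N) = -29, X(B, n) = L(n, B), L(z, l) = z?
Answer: 145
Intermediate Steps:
X(B, n) = n
w(-20)*X(6, -5) = -29*(-5) = 145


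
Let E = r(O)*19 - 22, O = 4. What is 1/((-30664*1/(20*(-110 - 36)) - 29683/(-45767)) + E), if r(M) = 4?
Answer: 16704955/1088326776 ≈ 0.015349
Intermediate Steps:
E = 54 (E = 4*19 - 22 = 76 - 22 = 54)
1/((-30664*1/(20*(-110 - 36)) - 29683/(-45767)) + E) = 1/((-30664*1/(20*(-110 - 36)) - 29683/(-45767)) + 54) = 1/((-30664/(20*(-146)) - 29683*(-1/45767)) + 54) = 1/((-30664/(-2920) + 29683/45767) + 54) = 1/((-30664*(-1/2920) + 29683/45767) + 54) = 1/((3833/365 + 29683/45767) + 54) = 1/(186259206/16704955 + 54) = 1/(1088326776/16704955) = 16704955/1088326776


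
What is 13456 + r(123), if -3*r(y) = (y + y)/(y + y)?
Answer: 40367/3 ≈ 13456.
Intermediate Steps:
r(y) = -⅓ (r(y) = -(y + y)/(3*(y + y)) = -2*y/(3*(2*y)) = -2*y*1/(2*y)/3 = -⅓*1 = -⅓)
13456 + r(123) = 13456 - ⅓ = 40367/3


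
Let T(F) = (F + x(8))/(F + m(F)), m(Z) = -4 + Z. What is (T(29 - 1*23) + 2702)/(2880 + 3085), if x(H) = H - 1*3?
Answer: 21627/47720 ≈ 0.45321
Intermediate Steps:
x(H) = -3 + H (x(H) = H - 3 = -3 + H)
T(F) = (5 + F)/(-4 + 2*F) (T(F) = (F + (-3 + 8))/(F + (-4 + F)) = (F + 5)/(-4 + 2*F) = (5 + F)/(-4 + 2*F))
(T(29 - 1*23) + 2702)/(2880 + 3085) = ((5 + (29 - 1*23))/(2*(-2 + (29 - 1*23))) + 2702)/(2880 + 3085) = ((5 + (29 - 23))/(2*(-2 + (29 - 23))) + 2702)/5965 = ((5 + 6)/(2*(-2 + 6)) + 2702)*(1/5965) = ((½)*11/4 + 2702)*(1/5965) = ((½)*(¼)*11 + 2702)*(1/5965) = (11/8 + 2702)*(1/5965) = (21627/8)*(1/5965) = 21627/47720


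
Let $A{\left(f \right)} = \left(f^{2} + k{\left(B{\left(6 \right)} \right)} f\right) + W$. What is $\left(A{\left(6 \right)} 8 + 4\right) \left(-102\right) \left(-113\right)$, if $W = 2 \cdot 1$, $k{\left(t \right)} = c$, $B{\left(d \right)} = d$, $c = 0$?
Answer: $3550008$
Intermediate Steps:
$k{\left(t \right)} = 0$
$W = 2$
$A{\left(f \right)} = 2 + f^{2}$ ($A{\left(f \right)} = \left(f^{2} + 0 f\right) + 2 = \left(f^{2} + 0\right) + 2 = f^{2} + 2 = 2 + f^{2}$)
$\left(A{\left(6 \right)} 8 + 4\right) \left(-102\right) \left(-113\right) = \left(\left(2 + 6^{2}\right) 8 + 4\right) \left(-102\right) \left(-113\right) = \left(\left(2 + 36\right) 8 + 4\right) \left(-102\right) \left(-113\right) = \left(38 \cdot 8 + 4\right) \left(-102\right) \left(-113\right) = \left(304 + 4\right) \left(-102\right) \left(-113\right) = 308 \left(-102\right) \left(-113\right) = \left(-31416\right) \left(-113\right) = 3550008$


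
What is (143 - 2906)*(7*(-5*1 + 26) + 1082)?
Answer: -3395727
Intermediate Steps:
(143 - 2906)*(7*(-5*1 + 26) + 1082) = -2763*(7*(-5 + 26) + 1082) = -2763*(7*21 + 1082) = -2763*(147 + 1082) = -2763*1229 = -3395727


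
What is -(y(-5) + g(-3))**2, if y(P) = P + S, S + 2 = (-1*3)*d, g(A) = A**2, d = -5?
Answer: -289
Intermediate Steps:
S = 13 (S = -2 - 1*3*(-5) = -2 - 3*(-5) = -2 + 15 = 13)
y(P) = 13 + P (y(P) = P + 13 = 13 + P)
-(y(-5) + g(-3))**2 = -((13 - 5) + (-3)**2)**2 = -(8 + 9)**2 = -1*17**2 = -1*289 = -289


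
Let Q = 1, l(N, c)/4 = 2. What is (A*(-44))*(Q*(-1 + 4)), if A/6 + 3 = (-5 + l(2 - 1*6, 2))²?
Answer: -4752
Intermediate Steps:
l(N, c) = 8 (l(N, c) = 4*2 = 8)
A = 36 (A = -18 + 6*(-5 + 8)² = -18 + 6*3² = -18 + 6*9 = -18 + 54 = 36)
(A*(-44))*(Q*(-1 + 4)) = (36*(-44))*(1*(-1 + 4)) = -1584*3 = -4752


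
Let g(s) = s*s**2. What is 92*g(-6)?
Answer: -19872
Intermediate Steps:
g(s) = s**3
92*g(-6) = 92*(-6)**3 = 92*(-216) = -19872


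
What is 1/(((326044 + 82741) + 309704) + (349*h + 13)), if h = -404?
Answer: 1/577506 ≈ 1.7316e-6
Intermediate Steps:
1/(((326044 + 82741) + 309704) + (349*h + 13)) = 1/(((326044 + 82741) + 309704) + (349*(-404) + 13)) = 1/((408785 + 309704) + (-140996 + 13)) = 1/(718489 - 140983) = 1/577506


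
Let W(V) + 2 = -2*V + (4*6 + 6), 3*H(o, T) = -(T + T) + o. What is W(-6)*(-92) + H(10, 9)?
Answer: -11048/3 ≈ -3682.7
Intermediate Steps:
H(o, T) = -2*T/3 + o/3 (H(o, T) = (-(T + T) + o)/3 = (-2*T + o)/3 = (o - 2*T)/3 = -2*T/3 + o/3)
W(V) = 28 - 2*V (W(V) = -2 + (-2*V + (4*6 + 6)) = -2 + (-2*V + (24 + 6)) = -2 + (-2*V + 30) = -2 + (30 - 2*V) = 28 - 2*V)
W(-6)*(-92) + H(10, 9) = (28 - 2*(-6))*(-92) + (-⅔*9 + (⅓)*10) = (28 + 12)*(-92) + (-6 + 10/3) = 40*(-92) - 8/3 = -3680 - 8/3 = -11048/3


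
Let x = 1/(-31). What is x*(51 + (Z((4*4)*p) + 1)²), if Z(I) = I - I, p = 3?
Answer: -52/31 ≈ -1.6774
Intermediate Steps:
Z(I) = 0
x = -1/31 ≈ -0.032258
x*(51 + (Z((4*4)*p) + 1)²) = -(51 + (0 + 1)²)/31 = -(51 + 1²)/31 = -(51 + 1)/31 = -1/31*52 = -52/31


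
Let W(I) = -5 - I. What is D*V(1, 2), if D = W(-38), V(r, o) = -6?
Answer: -198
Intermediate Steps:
D = 33 (D = -5 - 1*(-38) = -5 + 38 = 33)
D*V(1, 2) = 33*(-6) = -198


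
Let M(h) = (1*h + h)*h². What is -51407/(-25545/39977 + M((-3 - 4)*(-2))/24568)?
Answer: 6311204849369/51024473 ≈ 1.2369e+5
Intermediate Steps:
M(h) = 2*h³ (M(h) = (h + h)*h² = (2*h)*h² = 2*h³)
-51407/(-25545/39977 + M((-3 - 4)*(-2))/24568) = -51407/(-25545/39977 + (2*((-3 - 4)*(-2))³)/24568) = -51407/(-25545*1/39977 + (2*(-7*(-2))³)*(1/24568)) = -51407/(-25545/39977 + (2*14³)*(1/24568)) = -51407/(-25545/39977 + (2*2744)*(1/24568)) = -51407/(-25545/39977 + 5488*(1/24568)) = -51407/(-25545/39977 + 686/3071) = -51407/(-51024473/122769367) = -51407*(-122769367/51024473) = 6311204849369/51024473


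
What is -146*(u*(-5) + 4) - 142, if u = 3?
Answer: 1464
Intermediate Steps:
-146*(u*(-5) + 4) - 142 = -146*(3*(-5) + 4) - 142 = -146*(-15 + 4) - 142 = -146*(-11) - 142 = 1606 - 142 = 1464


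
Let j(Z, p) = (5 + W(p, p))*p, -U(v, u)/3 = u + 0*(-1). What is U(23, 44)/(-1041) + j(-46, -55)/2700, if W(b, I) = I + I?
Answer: 28303/12492 ≈ 2.2657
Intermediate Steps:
W(b, I) = 2*I
U(v, u) = -3*u (U(v, u) = -3*(u + 0*(-1)) = -3*(u + 0) = -3*u)
j(Z, p) = p*(5 + 2*p) (j(Z, p) = (5 + 2*p)*p = p*(5 + 2*p))
U(23, 44)/(-1041) + j(-46, -55)/2700 = -3*44/(-1041) - 55*(5 + 2*(-55))/2700 = -132*(-1/1041) - 55*(5 - 110)*(1/2700) = 44/347 - 55*(-105)*(1/2700) = 44/347 + 5775*(1/2700) = 44/347 + 77/36 = 28303/12492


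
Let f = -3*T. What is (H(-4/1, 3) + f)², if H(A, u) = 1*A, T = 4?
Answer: 256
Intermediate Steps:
H(A, u) = A
f = -12 (f = -3*4 = -12)
(H(-4/1, 3) + f)² = (-4/1 - 12)² = (-4*1 - 12)² = (-4 - 12)² = (-16)² = 256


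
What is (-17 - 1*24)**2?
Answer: 1681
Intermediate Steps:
(-17 - 1*24)**2 = (-17 - 24)**2 = (-41)**2 = 1681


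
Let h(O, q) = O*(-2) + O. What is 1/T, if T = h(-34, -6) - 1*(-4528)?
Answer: 1/4562 ≈ 0.00021920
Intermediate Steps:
h(O, q) = -O (h(O, q) = -2*O + O = -O)
T = 4562 (T = -1*(-34) - 1*(-4528) = 34 + 4528 = 4562)
1/T = 1/4562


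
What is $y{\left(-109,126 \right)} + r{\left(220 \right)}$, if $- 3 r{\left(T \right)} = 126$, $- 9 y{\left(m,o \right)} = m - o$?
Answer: $- \frac{143}{9} \approx -15.889$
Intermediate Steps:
$y{\left(m,o \right)} = - \frac{m}{9} + \frac{o}{9}$ ($y{\left(m,o \right)} = - \frac{m - o}{9} = - \frac{m}{9} + \frac{o}{9}$)
$r{\left(T \right)} = -42$ ($r{\left(T \right)} = \left(- \frac{1}{3}\right) 126 = -42$)
$y{\left(-109,126 \right)} + r{\left(220 \right)} = \left(\left(- \frac{1}{9}\right) \left(-109\right) + \frac{1}{9} \cdot 126\right) - 42 = \left(\frac{109}{9} + 14\right) - 42 = \frac{235}{9} - 42 = - \frac{143}{9}$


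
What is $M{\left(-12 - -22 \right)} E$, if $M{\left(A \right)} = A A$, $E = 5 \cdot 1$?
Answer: $500$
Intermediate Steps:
$E = 5$
$M{\left(A \right)} = A^{2}$
$M{\left(-12 - -22 \right)} E = \left(-12 - -22\right)^{2} \cdot 5 = \left(-12 + 22\right)^{2} \cdot 5 = 10^{2} \cdot 5 = 100 \cdot 5 = 500$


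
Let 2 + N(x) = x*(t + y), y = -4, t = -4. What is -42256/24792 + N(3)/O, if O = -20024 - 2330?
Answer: -58996627/34637523 ≈ -1.7033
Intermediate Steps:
O = -22354
N(x) = -2 - 8*x (N(x) = -2 + x*(-4 - 4) = -2 + x*(-8) = -2 - 8*x)
-42256/24792 + N(3)/O = -42256/24792 + (-2 - 8*3)/(-22354) = -42256*1/24792 + (-2 - 24)*(-1/22354) = -5282/3099 - 26*(-1/22354) = -5282/3099 + 13/11177 = -58996627/34637523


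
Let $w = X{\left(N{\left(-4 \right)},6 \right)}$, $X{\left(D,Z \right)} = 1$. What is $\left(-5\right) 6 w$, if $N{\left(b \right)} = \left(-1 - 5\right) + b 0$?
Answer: $-30$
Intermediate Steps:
$N{\left(b \right)} = -6$ ($N{\left(b \right)} = \left(-1 - 5\right) + 0 = -6 + 0 = -6$)
$w = 1$
$\left(-5\right) 6 w = \left(-5\right) 6 \cdot 1 = \left(-30\right) 1 = -30$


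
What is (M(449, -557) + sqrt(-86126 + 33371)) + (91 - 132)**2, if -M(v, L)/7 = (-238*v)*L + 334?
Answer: -416655595 + I*sqrt(52755) ≈ -4.1666e+8 + 229.68*I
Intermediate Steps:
M(v, L) = -2338 + 1666*L*v (M(v, L) = -7*((-238*v)*L + 334) = -7*(-238*L*v + 334) = -7*(334 - 238*L*v) = -2338 + 1666*L*v)
(M(449, -557) + sqrt(-86126 + 33371)) + (91 - 132)**2 = ((-2338 + 1666*(-557)*449) + sqrt(-86126 + 33371)) + (91 - 132)**2 = ((-2338 - 416654938) + sqrt(-52755)) + (-41)**2 = (-416657276 + I*sqrt(52755)) + 1681 = -416655595 + I*sqrt(52755)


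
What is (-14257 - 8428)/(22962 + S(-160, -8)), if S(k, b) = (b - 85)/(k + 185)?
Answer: -567125/573957 ≈ -0.98810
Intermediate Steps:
S(k, b) = (-85 + b)/(185 + k)
(-14257 - 8428)/(22962 + S(-160, -8)) = (-14257 - 8428)/(22962 + (-85 - 8)/(185 - 160)) = -22685/(22962 - 93/25) = -22685/573957/25 = -22685*25/573957 = -567125/573957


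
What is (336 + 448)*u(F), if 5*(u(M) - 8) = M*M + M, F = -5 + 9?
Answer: 9408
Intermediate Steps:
F = 4
u(M) = 8 + M/5 + M**2/5 (u(M) = 8 + (M*M + M)/5 = 8 + (M**2 + M)/5 = 8 + (M + M**2)/5 = 8 + (M/5 + M**2/5) = 8 + M/5 + M**2/5)
(336 + 448)*u(F) = (336 + 448)*(8 + (1/5)*4 + (1/5)*4**2) = 784*(8 + 4/5 + (1/5)*16) = 784*(8 + 4/5 + 16/5) = 784*12 = 9408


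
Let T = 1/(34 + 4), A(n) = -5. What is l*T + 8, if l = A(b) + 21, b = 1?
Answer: 160/19 ≈ 8.4211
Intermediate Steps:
T = 1/38 ≈ 0.026316
l = 16 (l = -5 + 21 = 16)
l*T + 8 = 16*(1/38) + 8 = 8/19 + 8 = 160/19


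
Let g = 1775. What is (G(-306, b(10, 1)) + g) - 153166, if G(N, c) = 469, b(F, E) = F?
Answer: -150922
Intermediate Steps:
(G(-306, b(10, 1)) + g) - 153166 = (469 + 1775) - 153166 = 2244 - 153166 = -150922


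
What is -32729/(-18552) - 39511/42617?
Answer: 661803721/790630584 ≈ 0.83706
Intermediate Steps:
-32729/(-18552) - 39511/42617 = -32729*(-1/18552) - 39511*1/42617 = 32729/18552 - 39511/42617 = 661803721/790630584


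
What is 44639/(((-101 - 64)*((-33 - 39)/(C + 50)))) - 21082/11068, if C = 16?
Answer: 122567423/498060 ≈ 246.09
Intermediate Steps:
44639/(((-101 - 64)*((-33 - 39)/(C + 50)))) - 21082/11068 = 44639/(((-101 - 64)*((-33 - 39)/(16 + 50)))) - 21082/11068 = 44639/((-(-11880)/66)) - 21082*1/11068 = 44639/((-(-11880)/66)) - 10541/5534 = 44639/((-165*(-12/11))) - 10541/5534 = 44639/180 - 10541/5534 = 122567423/498060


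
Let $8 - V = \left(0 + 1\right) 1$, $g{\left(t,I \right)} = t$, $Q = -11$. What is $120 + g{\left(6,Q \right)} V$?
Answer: $162$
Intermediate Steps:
$V = 7$ ($V = 8 - \left(0 + 1\right) 1 = 8 - 1 \cdot 1 = 8 - 1 = 7$)
$120 + g{\left(6,Q \right)} V = 120 + 6 \cdot 7 = 120 + 42 = 162$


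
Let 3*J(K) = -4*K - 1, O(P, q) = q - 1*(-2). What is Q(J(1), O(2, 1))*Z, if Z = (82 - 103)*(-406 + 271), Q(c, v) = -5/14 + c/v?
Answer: -5175/2 ≈ -2587.5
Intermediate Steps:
O(P, q) = 2 + q (O(P, q) = q + 2 = 2 + q)
J(K) = -⅓ - 4*K/3 (J(K) = (-4*K - 1)/3 = (-1 - 4*K)/3 = -⅓ - 4*K/3)
Q(c, v) = -5/14 + c/v (Q(c, v) = -5*1/14 + c/v = -5/14 + c/v)
Z = 2835 (Z = -21*(-135) = 2835)
Q(J(1), O(2, 1))*Z = (-5/14 + (-⅓ - 4/3*1)/(2 + 1))*2835 = (-5/14 + (-⅓ - 4/3)/3)*2835 = (-5/14 - 5/3*⅓)*2835 = (-5/14 - 5/9)*2835 = -115/126*2835 = -5175/2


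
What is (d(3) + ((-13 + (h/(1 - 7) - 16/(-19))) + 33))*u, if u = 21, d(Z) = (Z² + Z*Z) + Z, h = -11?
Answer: 34853/38 ≈ 917.18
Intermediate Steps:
d(Z) = Z + 2*Z² (d(Z) = (Z² + Z²) + Z = 2*Z² + Z = Z + 2*Z²)
(d(3) + ((-13 + (h/(1 - 7) - 16/(-19))) + 33))*u = (3*(1 + 2*3) + ((-13 + (-11/(1 - 7) - 16/(-19))) + 33))*21 = (3*(1 + 6) + ((-13 + (-11/(-6) - 16*(-1/19))) + 33))*21 = (3*7 + ((-13 + (-11*(-⅙) + 16/19)) + 33))*21 = (21 + ((-13 + (11/6 + 16/19)) + 33))*21 = (21 + ((-13 + 305/114) + 33))*21 = (21 + (-1177/114 + 33))*21 = (21 + 2585/114)*21 = (4979/114)*21 = 34853/38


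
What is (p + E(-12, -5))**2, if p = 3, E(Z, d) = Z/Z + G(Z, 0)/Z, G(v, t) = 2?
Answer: 529/36 ≈ 14.694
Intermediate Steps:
E(Z, d) = 1 + 2/Z (E(Z, d) = Z/Z + 2/Z = 1 + 2/Z)
(p + E(-12, -5))**2 = (3 + (2 - 12)/(-12))**2 = (3 - 1/12*(-10))**2 = (3 + 5/6)**2 = (23/6)**2 = 529/36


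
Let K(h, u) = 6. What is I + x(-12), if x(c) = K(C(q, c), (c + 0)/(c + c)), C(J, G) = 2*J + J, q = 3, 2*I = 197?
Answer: 209/2 ≈ 104.50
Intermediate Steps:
I = 197/2 (I = (1/2)*197 = 197/2 ≈ 98.500)
C(J, G) = 3*J
x(c) = 6
I + x(-12) = 197/2 + 6 = 209/2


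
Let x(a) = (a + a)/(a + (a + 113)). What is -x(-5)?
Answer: 10/103 ≈ 0.097087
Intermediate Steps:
x(a) = 2*a/(113 + 2*a) (x(a) = (2*a)/(a + (113 + a)) = (2*a)/(113 + 2*a) = 2*a/(113 + 2*a))
-x(-5) = -2*(-5)/(113 + 2*(-5)) = -2*(-5)/(113 - 10) = -2*(-5)/103 = -1*(-10/103) = 10/103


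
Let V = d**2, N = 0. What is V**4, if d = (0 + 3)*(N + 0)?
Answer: 0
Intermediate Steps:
d = 0 (d = (0 + 3)*(0 + 0) = 3*0 = 0)
V = 0 (V = 0**2 = 0)
V**4 = 0**4 = 0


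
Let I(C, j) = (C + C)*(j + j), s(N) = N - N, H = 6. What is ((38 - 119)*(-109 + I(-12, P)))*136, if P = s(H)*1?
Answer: 1200744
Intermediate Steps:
s(N) = 0
P = 0 (P = 0*1 = 0)
I(C, j) = 4*C*j (I(C, j) = (2*C)*(2*j) = 4*C*j)
((38 - 119)*(-109 + I(-12, P)))*136 = ((38 - 119)*(-109 + 4*(-12)*0))*136 = -81*(-109 + 0)*136 = -81*(-109)*136 = 8829*136 = 1200744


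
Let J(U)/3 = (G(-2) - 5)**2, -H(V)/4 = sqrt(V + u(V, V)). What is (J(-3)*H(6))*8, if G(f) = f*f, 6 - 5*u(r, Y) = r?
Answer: -96*sqrt(6) ≈ -235.15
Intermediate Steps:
u(r, Y) = 6/5 - r/5
G(f) = f**2
H(V) = -4*sqrt(6/5 + 4*V/5) (H(V) = -4*sqrt(V + (6/5 - V/5)) = -4*sqrt(6/5 + 4*V/5))
J(U) = 3 (J(U) = 3*((-2)**2 - 5)**2 = 3*(4 - 5)**2 = 3*(-1)**2 = 3*1 = 3)
(J(-3)*H(6))*8 = (3*(-4*sqrt(30 + 20*6)/5))*8 = (3*(-4*sqrt(30 + 120)/5))*8 = (3*(-4*sqrt(6)))*8 = -12*sqrt(6)*8 = -96*sqrt(6)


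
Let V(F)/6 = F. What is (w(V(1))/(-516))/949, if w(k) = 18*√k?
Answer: -3*√6/81614 ≈ -9.0039e-5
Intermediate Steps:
V(F) = 6*F
(w(V(1))/(-516))/949 = ((18*√(6*1))/(-516))/949 = ((18*√6)*(-1/516))/949 = (-3*√6/86)/949 = -3*√6/81614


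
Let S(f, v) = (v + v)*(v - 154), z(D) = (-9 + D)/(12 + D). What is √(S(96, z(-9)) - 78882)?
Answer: I*√76962 ≈ 277.42*I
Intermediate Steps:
z(D) = (-9 + D)/(12 + D)
S(f, v) = 2*v*(-154 + v) (S(f, v) = (2*v)*(-154 + v) = 2*v*(-154 + v))
√(S(96, z(-9)) - 78882) = √(2*((-9 - 9)/(12 - 9))*(-154 + (-9 - 9)/(12 - 9)) - 78882) = √(2*(-18/3)*(-154 - 18/3) - 78882) = √(2*((⅓)*(-18))*(-154 + (⅓)*(-18)) - 78882) = √(2*(-6)*(-154 - 6) - 78882) = √(2*(-6)*(-160) - 78882) = √(1920 - 78882) = √(-76962) = I*√76962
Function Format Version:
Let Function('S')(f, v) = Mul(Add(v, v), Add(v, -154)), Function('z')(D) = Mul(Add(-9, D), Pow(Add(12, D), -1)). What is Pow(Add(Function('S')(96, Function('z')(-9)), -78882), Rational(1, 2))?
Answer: Mul(I, Pow(76962, Rational(1, 2))) ≈ Mul(277.42, I)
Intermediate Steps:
Function('z')(D) = Mul(Pow(Add(12, D), -1), Add(-9, D))
Function('S')(f, v) = Mul(2, v, Add(-154, v)) (Function('S')(f, v) = Mul(Mul(2, v), Add(-154, v)) = Mul(2, v, Add(-154, v)))
Pow(Add(Function('S')(96, Function('z')(-9)), -78882), Rational(1, 2)) = Pow(Add(Mul(2, Mul(Pow(Add(12, -9), -1), Add(-9, -9)), Add(-154, Mul(Pow(Add(12, -9), -1), Add(-9, -9)))), -78882), Rational(1, 2)) = Pow(Add(Mul(2, Mul(Pow(3, -1), -18), Add(-154, Mul(Pow(3, -1), -18))), -78882), Rational(1, 2)) = Pow(Add(Mul(2, Mul(Rational(1, 3), -18), Add(-154, Mul(Rational(1, 3), -18))), -78882), Rational(1, 2)) = Pow(Add(Mul(2, -6, Add(-154, -6)), -78882), Rational(1, 2)) = Pow(Add(Mul(2, -6, -160), -78882), Rational(1, 2)) = Pow(Add(1920, -78882), Rational(1, 2)) = Pow(-76962, Rational(1, 2)) = Mul(I, Pow(76962, Rational(1, 2)))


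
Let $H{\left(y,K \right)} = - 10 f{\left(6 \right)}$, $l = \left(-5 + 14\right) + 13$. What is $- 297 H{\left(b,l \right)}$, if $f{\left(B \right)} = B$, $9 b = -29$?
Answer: $17820$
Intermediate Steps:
$b = - \frac{29}{9}$ ($b = \frac{1}{9} \left(-29\right) = - \frac{29}{9} \approx -3.2222$)
$l = 22$ ($l = 9 + 13 = 22$)
$H{\left(y,K \right)} = -60$ ($H{\left(y,K \right)} = \left(-10\right) 6 = -60$)
$- 297 H{\left(b,l \right)} = \left(-297\right) \left(-60\right) = 17820$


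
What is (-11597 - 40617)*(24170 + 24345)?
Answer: -2533162210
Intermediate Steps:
(-11597 - 40617)*(24170 + 24345) = -52214*48515 = -2533162210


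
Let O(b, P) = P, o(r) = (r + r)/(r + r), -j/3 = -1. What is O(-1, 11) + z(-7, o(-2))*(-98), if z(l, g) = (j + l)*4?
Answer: 1579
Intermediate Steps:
j = 3 (j = -3*(-1) = 3)
o(r) = 1 (o(r) = (2*r)/((2*r)) = (2*r)*(1/(2*r)) = 1)
z(l, g) = 12 + 4*l (z(l, g) = (3 + l)*4 = 12 + 4*l)
O(-1, 11) + z(-7, o(-2))*(-98) = 11 + (12 + 4*(-7))*(-98) = 11 + (12 - 28)*(-98) = 11 - 16*(-98) = 11 + 1568 = 1579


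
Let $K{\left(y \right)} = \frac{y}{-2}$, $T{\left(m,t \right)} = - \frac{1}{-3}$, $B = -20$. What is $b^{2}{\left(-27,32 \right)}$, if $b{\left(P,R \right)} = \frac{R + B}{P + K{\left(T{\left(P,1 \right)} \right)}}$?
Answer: $\frac{5184}{26569} \approx 0.19511$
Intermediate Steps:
$T{\left(m,t \right)} = \frac{1}{3}$ ($T{\left(m,t \right)} = \left(-1\right) \left(- \frac{1}{3}\right) = \frac{1}{3}$)
$K{\left(y \right)} = - \frac{y}{2}$ ($K{\left(y \right)} = y \left(- \frac{1}{2}\right) = - \frac{y}{2}$)
$b{\left(P,R \right)} = \frac{-20 + R}{- \frac{1}{6} + P}$ ($b{\left(P,R \right)} = \frac{R - 20}{P - \frac{1}{6}} = \frac{-20 + R}{P - \frac{1}{6}} = \frac{-20 + R}{- \frac{1}{6} + P}$)
$b^{2}{\left(-27,32 \right)} = \left(\frac{6 \left(-20 + 32\right)}{-1 + 6 \left(-27\right)}\right)^{2} = \left(6 \frac{1}{-1 - 162} \cdot 12\right)^{2} = \left(6 \frac{1}{-163} \cdot 12\right)^{2} = \left(6 \left(- \frac{1}{163}\right) 12\right)^{2} = \left(- \frac{72}{163}\right)^{2} = \frac{5184}{26569}$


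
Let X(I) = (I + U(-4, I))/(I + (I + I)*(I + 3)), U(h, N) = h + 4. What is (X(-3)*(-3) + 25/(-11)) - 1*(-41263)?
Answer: 453835/11 ≈ 41258.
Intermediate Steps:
U(h, N) = 4 + h
X(I) = I/(I + 2*I*(3 + I)) (X(I) = (I + (4 - 4))/(I + (I + I)*(I + 3)) = (I + 0)/(I + (2*I)*(3 + I)) = I/(I + 2*I*(3 + I)))
(X(-3)*(-3) + 25/(-11)) - 1*(-41263) = (-3/(7 + 2*(-3)) + 25/(-11)) - 1*(-41263) = (-3/(7 - 6) + 25*(-1/11)) + 41263 = (-3/1 - 25/11) + 41263 = (1*(-3) - 25/11) + 41263 = (-3 - 25/11) + 41263 = -58/11 + 41263 = 453835/11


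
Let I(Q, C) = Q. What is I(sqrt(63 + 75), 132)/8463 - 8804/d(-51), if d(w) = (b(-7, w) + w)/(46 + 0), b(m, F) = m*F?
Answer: -202492/153 + sqrt(138)/8463 ≈ -1323.5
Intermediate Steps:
b(m, F) = F*m
d(w) = -3*w/23 (d(w) = (w*(-7) + w)/(46 + 0) = (-7*w + w)/46 = -6*w*(1/46) = -3*w/23)
I(sqrt(63 + 75), 132)/8463 - 8804/d(-51) = sqrt(63 + 75)/8463 - 8804/((-3/23*(-51))) = sqrt(138)*(1/8463) - 8804/153/23 = sqrt(138)/8463 - 8804*23/153 = sqrt(138)/8463 - 202492/153 = -202492/153 + sqrt(138)/8463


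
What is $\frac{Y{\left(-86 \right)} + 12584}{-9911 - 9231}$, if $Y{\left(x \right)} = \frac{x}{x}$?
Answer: $- \frac{12585}{19142} \approx -0.65745$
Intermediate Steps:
$Y{\left(x \right)} = 1$
$\frac{Y{\left(-86 \right)} + 12584}{-9911 - 9231} = \frac{1 + 12584}{-9911 - 9231} = \frac{12585}{-19142} = 12585 \left(- \frac{1}{19142}\right) = - \frac{12585}{19142}$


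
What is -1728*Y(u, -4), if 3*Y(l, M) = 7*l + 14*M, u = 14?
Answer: -24192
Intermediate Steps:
Y(l, M) = 7*l/3 + 14*M/3 (Y(l, M) = (7*l + 14*M)/3 = 7*l/3 + 14*M/3)
-1728*Y(u, -4) = -1728*((7/3)*14 + (14/3)*(-4)) = -1728*(98/3 - 56/3) = -1728*14 = -24192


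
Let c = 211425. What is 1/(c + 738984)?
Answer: 1/950409 ≈ 1.0522e-6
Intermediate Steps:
1/(c + 738984) = 1/(211425 + 738984) = 1/950409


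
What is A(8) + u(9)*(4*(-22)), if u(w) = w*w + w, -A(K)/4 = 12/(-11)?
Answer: -87072/11 ≈ -7915.6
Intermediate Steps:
A(K) = 48/11 (A(K) = -48/(-11) = -48*(-1)/11 = -4*(-12/11) = 48/11)
u(w) = w + w² (u(w) = w² + w = w + w²)
A(8) + u(9)*(4*(-22)) = 48/11 + (9*(1 + 9))*(4*(-22)) = 48/11 + (9*10)*(-88) = 48/11 + 90*(-88) = 48/11 - 7920 = -87072/11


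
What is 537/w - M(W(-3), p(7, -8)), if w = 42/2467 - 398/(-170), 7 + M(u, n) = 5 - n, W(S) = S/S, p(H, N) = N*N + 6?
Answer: 148210431/494503 ≈ 299.72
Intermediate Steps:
p(H, N) = 6 + N² (p(H, N) = N² + 6 = 6 + N²)
W(S) = 1
M(u, n) = -2 - n (M(u, n) = -7 + (5 - n) = -2 - n)
w = 494503/209695 (w = 42*(1/2467) - 398*(-1/170) = 42/2467 + 199/85 = 494503/209695 ≈ 2.3582)
537/w - M(W(-3), p(7, -8)) = 537/(494503/209695) - (-2 - (6 + (-8)²)) = 537*(209695/494503) - (-2 - (6 + 64)) = 112606215/494503 - (-2 - 1*70) = 112606215/494503 - (-2 - 70) = 112606215/494503 - 1*(-72) = 112606215/494503 + 72 = 148210431/494503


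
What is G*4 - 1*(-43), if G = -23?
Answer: -49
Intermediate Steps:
G*4 - 1*(-43) = -23*4 - 1*(-43) = -92 + 43 = -49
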